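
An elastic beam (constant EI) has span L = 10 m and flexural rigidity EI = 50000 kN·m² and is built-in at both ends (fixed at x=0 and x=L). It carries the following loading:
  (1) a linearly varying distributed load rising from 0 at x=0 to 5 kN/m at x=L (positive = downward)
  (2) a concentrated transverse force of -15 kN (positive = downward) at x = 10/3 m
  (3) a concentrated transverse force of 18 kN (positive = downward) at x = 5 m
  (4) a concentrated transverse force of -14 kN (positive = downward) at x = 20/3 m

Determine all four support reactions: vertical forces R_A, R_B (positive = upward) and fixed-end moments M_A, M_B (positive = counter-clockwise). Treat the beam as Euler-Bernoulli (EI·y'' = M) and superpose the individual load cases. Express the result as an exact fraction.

R_A = 95/54 kN, M_A = 355/54 kN·m, R_B = 661/54 kN, M_B = -845/54 kN·m

Load 1 — triangular load w₀=5 kN/m (0→w₀ over full span):
  R_A = 3w₀L/20 = 3·5·10/20 = 15/2 kN
  M_A = w₀L²/30 = 5·10²/30 = 50/3 kN·m
  R_B = 7w₀L/20 = 7·5·10/20 = 35/2 kN
  M_B = -w₀L²/20 = -5·10²/20 = -25 kN·m
Load 2 — point force P=-15 kN at a=10/3 m (b=L-a=20/3):
  R_A = Pb²(3a+b)/L³ = (-15)·(20/3)²·(3·(10/3)+(20/3))/10³ = -100/9 kN
  M_A = Pab²/L² = (-15)·(10/3)·(20/3)²/10² = -200/9 kN·m
  R_B = Pa²(a+3b)/L³ = (-15)·(10/3)²·((10/3)+3·(20/3))/10³ = -35/9 kN
  M_B = -Pa²b/L² = -(-15)·(10/3)²·(20/3)/10² = 100/9 kN·m
Load 3 — point force P=18 kN at a=5 m (b=L-a=5):
  R_A = Pb²(3a+b)/L³ = 18·5²·(3·5+5)/10³ = 9 kN
  M_A = Pab²/L² = 18·5·5²/10² = 45/2 kN·m
  R_B = Pa²(a+3b)/L³ = 18·5²·(5+3·5)/10³ = 9 kN
  M_B = -Pa²b/L² = -18·5²·5/10² = -45/2 kN·m
Load 4 — point force P=-14 kN at a=20/3 m (b=L-a=10/3):
  R_A = Pb²(3a+b)/L³ = (-14)·(10/3)²·(3·(20/3)+(10/3))/10³ = -98/27 kN
  M_A = Pab²/L² = (-14)·(20/3)·(10/3)²/10² = -280/27 kN·m
  R_B = Pa²(a+3b)/L³ = (-14)·(20/3)²·((20/3)+3·(10/3))/10³ = -280/27 kN
  M_B = -Pa²b/L² = -(-14)·(20/3)²·(10/3)/10² = 560/27 kN·m
Superposition: R_A = 95/54 kN, M_A = 355/54 kN·m, R_B = 661/54 kN, M_B = -845/54 kN·m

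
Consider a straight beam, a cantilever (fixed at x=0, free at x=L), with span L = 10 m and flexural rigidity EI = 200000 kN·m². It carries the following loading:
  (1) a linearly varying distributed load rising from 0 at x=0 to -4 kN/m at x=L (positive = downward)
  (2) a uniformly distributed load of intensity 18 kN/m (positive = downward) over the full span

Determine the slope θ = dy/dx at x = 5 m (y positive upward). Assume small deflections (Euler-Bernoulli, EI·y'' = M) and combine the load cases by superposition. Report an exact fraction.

Load 1 — triangular load w₀=-4 kN/m (0→w₀ over full span):
  θ_1 = (w₀Lx²/4-w₀L²x/3-w₀x⁴/(24L))/EI = ((-4)·10·5²/4-(-4)·10²·5/3-(-4)·5⁴/(24·10))/200000 = 41/19200 rad
Load 2 — uniform load w=18 kN/m over full span:
  θ_2 = -wx(x²-3Lx+3L²)/(6EI) = -18·5·(5²-3·10·5+3·10²)/(6·200000) = -21/1600 rad
Superposition: θ = Σ θ_i = -211/19200 rad ≈ -0.010990 rad

θ(5) = -211/19200 rad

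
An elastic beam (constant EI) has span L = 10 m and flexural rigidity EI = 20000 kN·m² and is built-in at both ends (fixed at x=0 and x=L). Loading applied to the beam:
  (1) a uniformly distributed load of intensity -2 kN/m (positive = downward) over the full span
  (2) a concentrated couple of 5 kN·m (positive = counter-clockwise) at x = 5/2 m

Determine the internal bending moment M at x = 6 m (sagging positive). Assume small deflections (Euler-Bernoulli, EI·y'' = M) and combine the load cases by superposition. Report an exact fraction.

M(6) = -385/48 kN·m

Load 1 — uniform load w=-2 kN/m over full span:
  M_1 = wLx/2 - wL²/12 - wx²/2 = (-2)·10·6/2 - (-2)·10²/12 - (-2)·6²/2 = -22/3 kN·m
Load 2 — applied couple M₀=5 kN·m at a=5/2 m (b=L-a=15/2):
  M_2 = R_Ax - M_A - M₀  [x>a] with R_A=9/16, M_A=-15/16 = (9/16)·6 - (-15/16) - 5 = -11/16 kN·m
Superposition: M = Σ M_i = -385/48 kN·m ≈ -8.020833 kN·m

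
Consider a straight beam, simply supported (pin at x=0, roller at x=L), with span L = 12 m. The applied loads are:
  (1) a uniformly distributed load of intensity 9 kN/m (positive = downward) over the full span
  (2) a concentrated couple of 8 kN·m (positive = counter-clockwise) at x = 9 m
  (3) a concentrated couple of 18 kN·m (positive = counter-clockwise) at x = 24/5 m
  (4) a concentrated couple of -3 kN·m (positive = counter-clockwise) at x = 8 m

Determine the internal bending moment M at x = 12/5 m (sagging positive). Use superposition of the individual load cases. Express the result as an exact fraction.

M(12/5) = 2707/25 kN·m

Load 1 — uniform load w=9 kN/m over full span:
  M_1 = wx(L-x)/2 = 9·(12/5)·(12-(12/5))/2 = 2592/25 kN·m
Load 2 — applied couple M₀=8 kN·m at a=9 m (b=L-a=3):
  M_2 = M₀x/L  [x≤a] = 8·(12/5)/12 = 8/5 kN·m
Load 3 — applied couple M₀=18 kN·m at a=24/5 m (b=L-a=36/5):
  M_3 = M₀x/L  [x≤a] = 18·(12/5)/12 = 18/5 kN·m
Load 4 — applied couple M₀=-3 kN·m at a=8 m (b=L-a=4):
  M_4 = M₀x/L  [x≤a] = (-3)·(12/5)/12 = -3/5 kN·m
Superposition: M = Σ M_i = 2707/25 kN·m ≈ 108.280000 kN·m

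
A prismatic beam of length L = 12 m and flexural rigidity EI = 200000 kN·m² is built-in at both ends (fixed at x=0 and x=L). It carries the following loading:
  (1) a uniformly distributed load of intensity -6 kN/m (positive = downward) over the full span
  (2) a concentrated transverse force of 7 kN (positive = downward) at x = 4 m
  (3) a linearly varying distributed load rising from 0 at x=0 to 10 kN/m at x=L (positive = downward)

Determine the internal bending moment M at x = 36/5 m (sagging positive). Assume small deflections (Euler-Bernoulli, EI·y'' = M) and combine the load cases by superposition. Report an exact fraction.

M(36/5) = 128/225 kN·m

Load 1 — uniform load w=-6 kN/m over full span:
  M_1 = wLx/2 - wL²/12 - wx²/2 = (-6)·12·(36/5)/2 - (-6)·12²/12 - (-6)·(36/5)²/2 = -792/25 kN·m
Load 2 — point force P=7 kN at a=4 m (b=L-a=8):
  M_2 = Pa²(a+3b)(L-x)/L³ - Pa²b/L²  [x>a] = 7·4²·(4+3·8)·(12-(36/5))/12³ - 7·4²·8/12² = 112/45 kN·m
Load 3 — triangular load w₀=10 kN/m (0→w₀ over full span):
  M_3 = 3w₀Lx/20 - w₀L²/30 - w₀x³/(6L) = 3·10·12·(36/5)/20 - 10·12²/30 - 10·(36/5)³/(6·12) = 744/25 kN·m
Superposition: M = Σ M_i = 128/225 kN·m ≈ 0.568889 kN·m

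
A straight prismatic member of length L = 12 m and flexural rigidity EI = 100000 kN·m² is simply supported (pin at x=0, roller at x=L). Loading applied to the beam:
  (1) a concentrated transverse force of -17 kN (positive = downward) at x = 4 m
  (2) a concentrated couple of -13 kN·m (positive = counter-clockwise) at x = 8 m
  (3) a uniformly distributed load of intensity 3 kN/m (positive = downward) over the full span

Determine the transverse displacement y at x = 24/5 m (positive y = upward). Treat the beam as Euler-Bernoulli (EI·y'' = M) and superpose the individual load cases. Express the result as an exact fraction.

y(24/5) = -3716/1953125 m

Load 1 — point force P=-17 kN at a=4 m (b=L-a=8):
  y_1 = -Pa(L-x)(2Lx-a²-x²)/(6LEI)  [x>a] = -(-17)·4·(12-(24/5))·(2·12·(24/5)-4²-(24/5)²)/(6·12·100000) = 2023/390625 m
Load 2 — applied couple M₀=-13 kN·m at a=8 m (b=L-a=4):
  y_2 = (M₀x³/(6L)+C₁x)/EI  [x≤a] with C₁=M₀(3b²-L²)/(6L)=52/3 = ((-13)·(24/5)³/(6·12)+(52/3)·(24/5))/100000 = 247/390625 m
Load 3 — uniform load w=3 kN/m over full span:
  y_3 = -wx(L³-2Lx²+x³)/(24EI) = -3·(24/5)·(12³-2·12·(24/5)²+(24/5)³)/(24·100000) = -15066/1953125 m
Superposition: y = Σ y_i = -3716/1953125 m ≈ -0.001903 m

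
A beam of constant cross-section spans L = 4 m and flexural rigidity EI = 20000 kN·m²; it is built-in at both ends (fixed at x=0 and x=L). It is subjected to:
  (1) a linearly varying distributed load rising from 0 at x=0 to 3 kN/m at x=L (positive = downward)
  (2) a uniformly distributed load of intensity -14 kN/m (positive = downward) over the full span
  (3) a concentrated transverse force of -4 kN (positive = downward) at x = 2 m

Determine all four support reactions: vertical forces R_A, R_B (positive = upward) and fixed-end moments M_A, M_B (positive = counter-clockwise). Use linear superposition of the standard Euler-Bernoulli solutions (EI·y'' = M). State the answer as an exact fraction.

Load 1 — triangular load w₀=3 kN/m (0→w₀ over full span):
  R_A = 3w₀L/20 = 3·3·4/20 = 9/5 kN
  M_A = w₀L²/30 = 3·4²/30 = 8/5 kN·m
  R_B = 7w₀L/20 = 7·3·4/20 = 21/5 kN
  M_B = -w₀L²/20 = -3·4²/20 = -12/5 kN·m
Load 2 — uniform load w=-14 kN/m over full span:
  R_A = wL/2 = (-14)·4/2 = -28 kN
  M_A = wL²/12 = (-14)·4²/12 = -56/3 kN·m
  R_B = wL/2 = (-14)·4/2 = -28 kN
  M_B = -wL²/12 = -(-14)·4²/12 = 56/3 kN·m
Load 3 — point force P=-4 kN at a=2 m (b=L-a=2):
  R_A = Pb²(3a+b)/L³ = (-4)·2²·(3·2+2)/4³ = -2 kN
  M_A = Pab²/L² = (-4)·2·2²/4² = -2 kN·m
  R_B = Pa²(a+3b)/L³ = (-4)·2²·(2+3·2)/4³ = -2 kN
  M_B = -Pa²b/L² = -(-4)·2²·2/4² = 2 kN·m
Superposition: R_A = -141/5 kN, M_A = -286/15 kN·m, R_B = -129/5 kN, M_B = 274/15 kN·m

R_A = -141/5 kN, M_A = -286/15 kN·m, R_B = -129/5 kN, M_B = 274/15 kN·m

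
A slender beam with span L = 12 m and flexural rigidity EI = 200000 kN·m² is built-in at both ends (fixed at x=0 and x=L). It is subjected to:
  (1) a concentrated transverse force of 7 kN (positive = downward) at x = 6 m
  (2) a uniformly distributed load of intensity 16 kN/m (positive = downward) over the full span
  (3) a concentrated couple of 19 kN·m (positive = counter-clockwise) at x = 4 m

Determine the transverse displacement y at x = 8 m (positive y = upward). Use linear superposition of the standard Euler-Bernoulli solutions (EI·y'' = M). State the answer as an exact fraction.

Load 1 — point force P=7 kN at a=6 m (b=L-a=6):
  y_1 = -Pa²(L-x)²(3bL-(3b+a)(L-x))/(6L³EI)  [x>a] = -7·6²·(12-8)²·(3·6·12-(3·6+6)·(12-8))/(6·12³·200000) = -7/30000 m
Load 2 — uniform load w=16 kN/m over full span:
  y_2 = -wx²(L-x)²/(24EI) = -16·8²·(12-8)²/(24·200000) = -32/9375 m
Load 3 — applied couple M₀=19 kN·m at a=4 m (b=L-a=8):
  y_3 = (R_Ax³/6 - M_Ax²/2 - M₀(x-a)²/2)/EI  [x>a] with R_A=19/9, M_A=0 = ((19/9)·8³/6 - 0·8²/2 - 19·(8-4)²/2)/200000 = 19/135000 m
Superposition: y = Σ y_i = -4733/1350000 m ≈ -0.003506 m

y(8) = -4733/1350000 m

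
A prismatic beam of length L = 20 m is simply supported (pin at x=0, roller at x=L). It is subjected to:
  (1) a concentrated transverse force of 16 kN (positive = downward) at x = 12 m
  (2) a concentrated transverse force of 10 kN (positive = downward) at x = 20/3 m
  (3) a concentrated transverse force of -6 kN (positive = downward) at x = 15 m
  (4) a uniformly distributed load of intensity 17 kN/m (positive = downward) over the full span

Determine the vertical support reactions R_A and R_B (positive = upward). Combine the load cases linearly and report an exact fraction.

R_A = 5447/30 kN, R_B = 5353/30 kN

Load 1 — point force P=16 kN at a=12 m (b=L-a=8):
  R_A = Pb/L = 16·8/20 = 32/5 kN
  R_B = Pa/L = 16·12/20 = 48/5 kN
Load 2 — point force P=10 kN at a=20/3 m (b=L-a=40/3):
  R_A = Pb/L = 10·(40/3)/20 = 20/3 kN
  R_B = Pa/L = 10·(20/3)/20 = 10/3 kN
Load 3 — point force P=-6 kN at a=15 m (b=L-a=5):
  R_A = Pb/L = (-6)·5/20 = -3/2 kN
  R_B = Pa/L = (-6)·15/20 = -9/2 kN
Load 4 — uniform load w=17 kN/m over full span:
  R_A = wL/2 = 17·20/2 = 170 kN
  R_B = wL/2 = 17·20/2 = 170 kN
Superposition: R_A = 5447/30 kN, R_B = 5353/30 kN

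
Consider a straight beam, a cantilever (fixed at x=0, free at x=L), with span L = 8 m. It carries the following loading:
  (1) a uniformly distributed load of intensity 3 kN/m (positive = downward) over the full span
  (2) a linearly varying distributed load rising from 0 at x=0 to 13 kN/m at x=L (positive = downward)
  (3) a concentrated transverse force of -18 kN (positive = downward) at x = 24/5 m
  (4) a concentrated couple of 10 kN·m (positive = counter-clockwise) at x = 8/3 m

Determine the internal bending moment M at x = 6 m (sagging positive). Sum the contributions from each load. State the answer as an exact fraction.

M(6) = -179/6 kN·m

Load 1 — uniform load w=3 kN/m over full span:
  M_1 = -w(L-x)²/2 = -3·(8-6)²/2 = -6 kN·m
Load 2 — triangular load w₀=13 kN/m (0→w₀ over full span):
  M_2 = w₀Lx/2 - w₀L²/3 - w₀x³/(6L) = 13·8·6/2 - 13·8²/3 - 13·6³/(6·8) = -143/6 kN·m
Load 3 — point force P=-18 kN at a=24/5 m (b=L-a=16/5):
  M_3 = 0  [x>a] = 0 kN·m
Load 4 — applied couple M₀=10 kN·m at a=8/3 m (b=L-a=16/3):
  M_4 = 0  [x>a] = 0 kN·m
Superposition: M = Σ M_i = -179/6 kN·m ≈ -29.833333 kN·m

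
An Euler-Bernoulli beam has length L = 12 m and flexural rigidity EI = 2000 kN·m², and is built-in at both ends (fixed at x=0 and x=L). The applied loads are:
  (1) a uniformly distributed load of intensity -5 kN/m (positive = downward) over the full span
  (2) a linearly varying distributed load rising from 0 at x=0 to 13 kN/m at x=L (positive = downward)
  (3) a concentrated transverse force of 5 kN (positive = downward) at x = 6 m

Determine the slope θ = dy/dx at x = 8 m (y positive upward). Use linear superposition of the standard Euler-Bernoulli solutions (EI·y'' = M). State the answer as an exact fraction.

θ(8) = 481/45000 rad

Load 1 — uniform load w=-5 kN/m over full span:
  θ_1 = -wx(L-x)(L-2x)/(12EI) = -(-5)·8·(12-8)·(12-2·8)/(12·2000) = -2/75 rad
Load 2 — triangular load w₀=13 kN/m (0→w₀ over full span):
  θ_2 = -w₀(2x(L-x)(L-2x)(x+2L)+x²(L-x)²)/(120LEI) = -13·(2·8·(12-8)·(12-2·8)·(8+2·12)+8²·(12-8)²)/(120·12·2000) = 182/5625 rad
Load 3 — point force P=5 kN at a=6 m (b=L-a=6):
  θ_3 = Pa²(L-x)(2bL-(3b+a)(L-x))/(2L³EI)  [x>a] = 5·6²·(12-8)·(2·6·12-(3·6+6)·(12-8))/(2·12³·2000) = 1/200 rad
Superposition: θ = Σ θ_i = 481/45000 rad ≈ 0.010689 rad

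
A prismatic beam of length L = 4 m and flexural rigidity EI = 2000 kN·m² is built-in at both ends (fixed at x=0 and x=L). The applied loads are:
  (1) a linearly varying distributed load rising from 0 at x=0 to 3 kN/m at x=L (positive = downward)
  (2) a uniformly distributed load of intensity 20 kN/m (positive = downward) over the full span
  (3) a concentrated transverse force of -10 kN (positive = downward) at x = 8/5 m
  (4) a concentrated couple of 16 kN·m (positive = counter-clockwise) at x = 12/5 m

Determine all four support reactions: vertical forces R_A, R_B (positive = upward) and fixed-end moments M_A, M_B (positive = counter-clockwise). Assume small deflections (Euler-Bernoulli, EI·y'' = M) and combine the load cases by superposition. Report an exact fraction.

R_A = 1027/25 kN, M_A = 2072/75 kN·m, R_B = 873/25 kN, M_B = -1748/75 kN·m

Load 1 — triangular load w₀=3 kN/m (0→w₀ over full span):
  R_A = 3w₀L/20 = 3·3·4/20 = 9/5 kN
  M_A = w₀L²/30 = 3·4²/30 = 8/5 kN·m
  R_B = 7w₀L/20 = 7·3·4/20 = 21/5 kN
  M_B = -w₀L²/20 = -3·4²/20 = -12/5 kN·m
Load 2 — uniform load w=20 kN/m over full span:
  R_A = wL/2 = 20·4/2 = 40 kN
  M_A = wL²/12 = 20·4²/12 = 80/3 kN·m
  R_B = wL/2 = 20·4/2 = 40 kN
  M_B = -wL²/12 = -20·4²/12 = -80/3 kN·m
Load 3 — point force P=-10 kN at a=8/5 m (b=L-a=12/5):
  R_A = Pb²(3a+b)/L³ = (-10)·(12/5)²·(3·(8/5)+(12/5))/4³ = -162/25 kN
  M_A = Pab²/L² = (-10)·(8/5)·(12/5)²/4² = -144/25 kN·m
  R_B = Pa²(a+3b)/L³ = (-10)·(8/5)²·((8/5)+3·(12/5))/4³ = -88/25 kN
  M_B = -Pa²b/L² = -(-10)·(8/5)²·(12/5)/4² = 96/25 kN·m
Load 4 — applied couple M₀=16 kN·m at a=12/5 m (b=L-a=8/5):
  R_A = 6M₀ab/L³ = 6·16·(12/5)·(8/5)/4³ = 144/25 kN
  M_A = M₀b(2a-b)/L² = 16·(8/5)·(2·(12/5)-(8/5))/4² = 128/25 kN·m
  R_B = -6M₀ab/L³ = -6·16·(12/5)·(8/5)/4³ = -144/25 kN
  M_B = M₀a(2b-a)/L² = 16·(12/5)·(2·(8/5)-(12/5))/4² = 48/25 kN·m
Superposition: R_A = 1027/25 kN, M_A = 2072/75 kN·m, R_B = 873/25 kN, M_B = -1748/75 kN·m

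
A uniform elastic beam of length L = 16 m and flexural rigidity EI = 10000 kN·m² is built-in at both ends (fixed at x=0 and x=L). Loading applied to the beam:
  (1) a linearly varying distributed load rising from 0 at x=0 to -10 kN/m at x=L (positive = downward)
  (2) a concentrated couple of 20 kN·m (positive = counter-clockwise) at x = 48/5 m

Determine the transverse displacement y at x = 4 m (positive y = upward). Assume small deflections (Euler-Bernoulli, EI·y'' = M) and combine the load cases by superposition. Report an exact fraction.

Load 1 — triangular load w₀=-10 kN/m (0→w₀ over full span):
  y_1 = -w₀x²(L-x)²(x+2L)/(120LEI) = -(-10)·4²·(16-4)²·(4+2·16)/(120·16·10000) = 27/625 m
Load 2 — applied couple M₀=20 kN·m at a=48/5 m (b=L-a=32/5):
  y_2 = (R_Ax³/6 - M_Ax²/2)/EI  [x≤a] with R_A=9/5, M_A=32/5 = ((9/5)·4³/6 - (32/5)·4²/2)/10000 = -2/625 m
Superposition: y = Σ y_i = 1/25 m ≈ 0.040000 m

y(4) = 1/25 m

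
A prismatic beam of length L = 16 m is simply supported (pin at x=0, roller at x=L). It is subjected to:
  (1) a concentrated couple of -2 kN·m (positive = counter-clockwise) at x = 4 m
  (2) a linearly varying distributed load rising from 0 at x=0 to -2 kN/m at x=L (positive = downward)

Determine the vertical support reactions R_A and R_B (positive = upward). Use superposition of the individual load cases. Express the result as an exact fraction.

R_A = -131/24 kN, R_B = -253/24 kN

Load 1 — applied couple M₀=-2 kN·m at a=4 m (b=L-a=12):
  R_A = M₀/L = (-2)/16 = -1/8 kN
  R_B = -M₀/L = -(-2)/16 = 1/8 kN
Load 2 — triangular load w₀=-2 kN/m (0→w₀ over full span):
  R_A = w₀L/6 = (-2)·16/6 = -16/3 kN
  R_B = w₀L/3 = (-2)·16/3 = -32/3 kN
Superposition: R_A = -131/24 kN, R_B = -253/24 kN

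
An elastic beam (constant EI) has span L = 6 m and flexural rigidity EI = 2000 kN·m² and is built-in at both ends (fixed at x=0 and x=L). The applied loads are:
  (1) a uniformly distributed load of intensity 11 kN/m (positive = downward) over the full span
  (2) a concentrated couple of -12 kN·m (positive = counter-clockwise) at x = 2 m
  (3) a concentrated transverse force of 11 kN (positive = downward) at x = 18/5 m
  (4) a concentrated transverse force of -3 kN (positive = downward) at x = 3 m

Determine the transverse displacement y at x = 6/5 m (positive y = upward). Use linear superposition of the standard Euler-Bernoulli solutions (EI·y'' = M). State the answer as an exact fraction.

Load 1 — uniform load w=11 kN/m over full span:
  y_1 = -wx²(L-x)²/(24EI) = -11·(6/5)²·(6-(6/5))²/(24·2000) = -594/78125 m
Load 2 — applied couple M₀=-12 kN·m at a=2 m (b=L-a=4):
  y_2 = (R_Ax³/6 - M_Ax²/2)/EI  [x≤a] with R_A=-8/3, M_A=0 = ((-8/3)·(6/5)³/6 - 0·(6/5)²/2)/2000 = -6/15625 m
Load 3 — point force P=11 kN at a=18/5 m (b=L-a=12/5):
  y_3 = -Pb²x²(3aL-(3a+b)x)/(6L³EI)  [x≤a] = -11·(12/5)²·(6/5)²·(3·(18/5)·6-(3·(18/5)+(12/5))·(6/5))/(6·6³·2000) = -3366/1953125 m
Load 4 — point force P=-3 kN at a=3 m (b=L-a=3):
  y_4 = -Pb²x²(3aL-(3a+b)x)/(6L³EI)  [x≤a] = -(-3)·3²·(6/5)²·(3·3·6-(3·3+3)·(6/5))/(6·6³·2000) = 297/500000 m
Superposition: y = Σ y_i = -569787/62500000 m ≈ -0.009117 m

y(6/5) = -569787/62500000 m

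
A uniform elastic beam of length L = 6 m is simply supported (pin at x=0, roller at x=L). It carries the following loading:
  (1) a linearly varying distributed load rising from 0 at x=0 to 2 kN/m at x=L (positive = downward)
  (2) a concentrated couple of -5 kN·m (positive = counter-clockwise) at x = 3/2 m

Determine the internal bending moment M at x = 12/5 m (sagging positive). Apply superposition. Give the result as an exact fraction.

M(12/5) = 879/125 kN·m

Load 1 — triangular load w₀=2 kN/m (0→w₀ over full span):
  M_1 = w₀Lx/6 - w₀x³/(6L) = 2·6·(12/5)/6 - 2·(12/5)³/(6·6) = 504/125 kN·m
Load 2 — applied couple M₀=-5 kN·m at a=3/2 m (b=L-a=9/2):
  M_2 = M₀x/L - M₀  [x>a] = (-5)·(12/5)/6 - (-5) = 3 kN·m
Superposition: M = Σ M_i = 879/125 kN·m ≈ 7.032000 kN·m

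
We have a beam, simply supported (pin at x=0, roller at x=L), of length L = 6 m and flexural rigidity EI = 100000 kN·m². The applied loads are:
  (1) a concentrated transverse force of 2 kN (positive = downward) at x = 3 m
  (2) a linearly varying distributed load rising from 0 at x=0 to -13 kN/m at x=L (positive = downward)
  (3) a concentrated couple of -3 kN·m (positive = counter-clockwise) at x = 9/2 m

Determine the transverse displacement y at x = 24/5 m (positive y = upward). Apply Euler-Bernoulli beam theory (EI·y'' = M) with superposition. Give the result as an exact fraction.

Load 1 — point force P=2 kN at a=3 m (b=L-a=3):
  y_1 = -Pa(L-x)(2Lx-a²-x²)/(6LEI)  [x>a] = -2·3·(6-(24/5))·(2·6·(24/5)-3²-(24/5)²)/(6·6·100000) = -639/12500000 m
Load 2 — triangular load w₀=-13 kN/m (0→w₀ over full span):
  y_2 = -w₀x(7L⁴-10L²x²+3x⁴)/(360LEI) = -(-13)·(24/5)·(7·6⁴-10·6²·(24/5)²+3·(24/5)⁴)/(360·6·100000) = 133731/195312500 m
Load 3 — applied couple M₀=-3 kN·m at a=9/2 m (b=L-a=3/2):
  y_3 = (M₀x³/(6L)-M₀(x-a)²/2+C₁x)/EI  [x>a] with C₁=M₀(3b²-L²)/(6L)=39/16 = ((-3)·(24/5)³/(6·6)-(-3)·((24/5)-(9/2))²/2+(39/16)·(24/5))/100000 = 2619/100000000 m
Superposition: y = Σ y_i = 8247159/12500000000 m ≈ 0.000660 m

y(24/5) = 8247159/12500000000 m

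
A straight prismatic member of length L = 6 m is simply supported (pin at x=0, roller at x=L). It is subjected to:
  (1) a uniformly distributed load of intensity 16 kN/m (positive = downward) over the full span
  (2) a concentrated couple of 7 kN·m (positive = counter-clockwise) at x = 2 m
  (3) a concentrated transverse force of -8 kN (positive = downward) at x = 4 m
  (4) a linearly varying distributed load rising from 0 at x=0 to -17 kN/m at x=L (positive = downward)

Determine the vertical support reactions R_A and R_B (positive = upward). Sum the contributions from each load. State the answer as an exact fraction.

Load 1 — uniform load w=16 kN/m over full span:
  R_A = wL/2 = 16·6/2 = 48 kN
  R_B = wL/2 = 16·6/2 = 48 kN
Load 2 — applied couple M₀=7 kN·m at a=2 m (b=L-a=4):
  R_A = M₀/L = 7/6 kN
  R_B = -M₀/L = -7/6 kN
Load 3 — point force P=-8 kN at a=4 m (b=L-a=2):
  R_A = Pb/L = (-8)·2/6 = -8/3 kN
  R_B = Pa/L = (-8)·4/6 = -16/3 kN
Load 4 — triangular load w₀=-17 kN/m (0→w₀ over full span):
  R_A = w₀L/6 = (-17)·6/6 = -17 kN
  R_B = w₀L/3 = (-17)·6/3 = -34 kN
Superposition: R_A = 59/2 kN, R_B = 15/2 kN

R_A = 59/2 kN, R_B = 15/2 kN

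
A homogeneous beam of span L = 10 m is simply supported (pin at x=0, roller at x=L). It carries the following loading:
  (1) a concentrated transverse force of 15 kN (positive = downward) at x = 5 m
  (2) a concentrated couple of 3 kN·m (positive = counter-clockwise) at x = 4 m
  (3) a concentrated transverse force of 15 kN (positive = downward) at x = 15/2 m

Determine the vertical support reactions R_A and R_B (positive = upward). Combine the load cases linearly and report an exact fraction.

R_A = 231/20 kN, R_B = 369/20 kN

Load 1 — point force P=15 kN at a=5 m (b=L-a=5):
  R_A = Pb/L = 15·5/10 = 15/2 kN
  R_B = Pa/L = 15·5/10 = 15/2 kN
Load 2 — applied couple M₀=3 kN·m at a=4 m (b=L-a=6):
  R_A = M₀/L = 3/10 kN
  R_B = -M₀/L = -3/10 kN
Load 3 — point force P=15 kN at a=15/2 m (b=L-a=5/2):
  R_A = Pb/L = 15·(5/2)/10 = 15/4 kN
  R_B = Pa/L = 15·(15/2)/10 = 45/4 kN
Superposition: R_A = 231/20 kN, R_B = 369/20 kN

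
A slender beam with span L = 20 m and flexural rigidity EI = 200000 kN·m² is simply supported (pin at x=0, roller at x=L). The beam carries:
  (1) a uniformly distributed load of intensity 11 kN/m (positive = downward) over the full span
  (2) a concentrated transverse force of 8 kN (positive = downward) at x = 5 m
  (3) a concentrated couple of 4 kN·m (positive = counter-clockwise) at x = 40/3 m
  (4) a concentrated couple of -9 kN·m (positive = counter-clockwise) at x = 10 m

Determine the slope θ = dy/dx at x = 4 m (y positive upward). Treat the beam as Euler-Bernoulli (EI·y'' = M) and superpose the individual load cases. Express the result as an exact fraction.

θ(4) = -54619/3600000 rad

Load 1 — uniform load w=11 kN/m over full span:
  θ_1 = -w(L³-6Lx²+4x³)/(24EI) = -11·(20³-6·20·4²+4·4³)/(24·200000) = -363/25000 rad
Load 2 — point force P=8 kN at a=5 m (b=L-a=15):
  θ_2 = -Pb(L²-b²-3x²)/(6LEI)  [x≤a] = -8·15·(20²-15²-3·4²)/(6·20·200000) = -127/200000 rad
Load 3 — applied couple M₀=4 kN·m at a=40/3 m (b=L-a=20/3):
  θ_3 = (M₀x²/(2L)+C₁)/EI  [x≤a] with C₁=M₀(3b²-L²)/(6L)=-80/9 = (4·4²/(2·20)+(-80/9))/200000 = -41/1125000 rad
Load 4 — applied couple M₀=-9 kN·m at a=10 m (b=L-a=10):
  θ_4 = (M₀x²/(2L)+C₁)/EI  [x≤a] with C₁=M₀(3b²-L²)/(6L)=15/2 = ((-9)·4²/(2·20)+(15/2))/200000 = 39/2000000 rad
Superposition: θ = Σ θ_i = -54619/3600000 rad ≈ -0.015172 rad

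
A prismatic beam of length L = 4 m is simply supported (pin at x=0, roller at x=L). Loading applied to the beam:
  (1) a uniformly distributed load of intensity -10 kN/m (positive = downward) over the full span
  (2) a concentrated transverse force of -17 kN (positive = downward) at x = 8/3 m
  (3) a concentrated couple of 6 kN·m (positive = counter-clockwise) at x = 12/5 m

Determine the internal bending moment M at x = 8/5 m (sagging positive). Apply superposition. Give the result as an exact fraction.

Load 1 — uniform load w=-10 kN/m over full span:
  M_1 = wx(L-x)/2 = (-10)·(8/5)·(4-(8/5))/2 = -96/5 kN·m
Load 2 — point force P=-17 kN at a=8/3 m (b=L-a=4/3):
  M_2 = Pbx/L  [x≤a] = (-17)·(4/3)·(8/5)/4 = -136/15 kN·m
Load 3 — applied couple M₀=6 kN·m at a=12/5 m (b=L-a=8/5):
  M_3 = M₀x/L  [x≤a] = 6·(8/5)/4 = 12/5 kN·m
Superposition: M = Σ M_i = -388/15 kN·m ≈ -25.866667 kN·m

M(8/5) = -388/15 kN·m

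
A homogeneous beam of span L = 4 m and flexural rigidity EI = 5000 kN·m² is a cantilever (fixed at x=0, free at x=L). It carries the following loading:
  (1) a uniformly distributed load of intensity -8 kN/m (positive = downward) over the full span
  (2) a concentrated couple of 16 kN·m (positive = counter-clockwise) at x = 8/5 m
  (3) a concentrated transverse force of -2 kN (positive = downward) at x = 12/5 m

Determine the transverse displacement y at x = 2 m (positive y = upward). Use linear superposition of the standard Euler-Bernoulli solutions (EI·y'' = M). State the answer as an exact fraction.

y(2) = 401/15625 m

Load 1 — uniform load w=-8 kN/m over full span:
  y_1 = -wx²(x²-4Lx+6L²)/(24EI) = -(-8)·2²·(2²-4·4·2+6·4²)/(24·5000) = 34/1875 m
Load 2 — applied couple M₀=16 kN·m at a=8/5 m (b=L-a=12/5):
  y_2 = M₀a(2x-a)/(2EI)  [x>a] = 16·(8/5)·(2·2-(8/5))/(2·5000) = 96/15625 m
Load 3 — point force P=-2 kN at a=12/5 m (b=L-a=8/5):
  y_3 = -Px²(3a-x)/(6EI)  [x≤a] = -(-2)·2²·(3·(12/5)-2)/(6·5000) = 13/9375 m
Superposition: y = Σ y_i = 401/15625 m ≈ 0.025664 m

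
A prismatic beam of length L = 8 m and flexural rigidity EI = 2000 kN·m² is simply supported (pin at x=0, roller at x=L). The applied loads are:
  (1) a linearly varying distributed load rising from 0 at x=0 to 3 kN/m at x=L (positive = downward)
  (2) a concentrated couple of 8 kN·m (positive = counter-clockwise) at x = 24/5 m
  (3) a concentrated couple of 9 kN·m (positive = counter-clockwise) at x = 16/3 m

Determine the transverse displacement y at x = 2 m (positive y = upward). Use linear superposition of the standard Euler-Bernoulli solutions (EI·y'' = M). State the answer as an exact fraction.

Load 1 — triangular load w₀=3 kN/m (0→w₀ over full span):
  y_1 = -w₀x(7L⁴-10L²x²+3x⁴)/(360LEI) = -3·2·(7·8⁴-10·8²·2²+3·2⁴)/(360·8·2000) = -109/4000 m
Load 2 — applied couple M₀=8 kN·m at a=24/5 m (b=L-a=16/5):
  y_2 = (M₀x³/(6L)+C₁x)/EI  [x≤a] with C₁=M₀(3b²-L²)/(6L)=-416/75 = (8·2³/(6·8)+(-416/75)·2)/2000 = -61/12500 m
Load 3 — applied couple M₀=9 kN·m at a=16/3 m (b=L-a=8/3):
  y_3 = (M₀x³/(6L)+C₁x)/EI  [x≤a] with C₁=M₀(3b²-L²)/(6L)=-8 = (9·2³/(6·8)+(-8)·2)/2000 = -29/4000 m
Superposition: y = Σ y_i = -1969/50000 m ≈ -0.039380 m

y(2) = -1969/50000 m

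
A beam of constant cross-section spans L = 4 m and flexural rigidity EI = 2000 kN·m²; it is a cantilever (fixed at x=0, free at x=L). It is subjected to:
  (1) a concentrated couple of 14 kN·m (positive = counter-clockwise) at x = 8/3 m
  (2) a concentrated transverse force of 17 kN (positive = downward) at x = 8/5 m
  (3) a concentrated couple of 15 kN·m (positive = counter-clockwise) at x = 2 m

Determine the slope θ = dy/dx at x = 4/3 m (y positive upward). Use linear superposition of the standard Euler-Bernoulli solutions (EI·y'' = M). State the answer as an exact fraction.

θ(4/3) = 197/22500 rad

Load 1 — applied couple M₀=14 kN·m at a=8/3 m (b=L-a=4/3):
  θ_1 = M₀x/EI  [x≤a] = 14·(4/3)/2000 = 7/750 rad
Load 2 — point force P=17 kN at a=8/5 m (b=L-a=12/5):
  θ_2 = -Px(2a-x)/(2EI)  [x≤a] = -17·(4/3)·(2·(8/5)-(4/3))/(2·2000) = -119/11250 rad
Load 3 — applied couple M₀=15 kN·m at a=2 m (b=L-a=2):
  θ_3 = M₀x/EI  [x≤a] = 15·(4/3)/2000 = 1/100 rad
Superposition: θ = Σ θ_i = 197/22500 rad ≈ 0.008756 rad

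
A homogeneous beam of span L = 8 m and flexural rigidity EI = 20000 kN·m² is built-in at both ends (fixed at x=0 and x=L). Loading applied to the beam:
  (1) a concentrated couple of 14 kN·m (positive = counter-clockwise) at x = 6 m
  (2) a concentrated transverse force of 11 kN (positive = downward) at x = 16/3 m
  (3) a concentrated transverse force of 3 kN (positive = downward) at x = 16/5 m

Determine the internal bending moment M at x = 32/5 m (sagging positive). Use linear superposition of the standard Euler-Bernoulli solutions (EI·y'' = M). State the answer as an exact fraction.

Load 1 — applied couple M₀=14 kN·m at a=6 m (b=L-a=2):
  M_1 = R_Ax - M_A - M₀  [x>a] with R_A=63/32, M_A=35/8 = (63/32)·(32/5) - (35/8) - 14 = -231/40 kN·m
Load 2 — point force P=11 kN at a=16/3 m (b=L-a=8/3):
  M_2 = Pa²(a+3b)(L-x)/L³ - Pa²b/L²  [x>a] = 11·(16/3)²·((16/3)+3·(8/3))·(8-(32/5))/8³ - 11·(16/3)²·(8/3)/8² = 0 kN·m
Load 3 — point force P=3 kN at a=16/5 m (b=L-a=24/5):
  M_3 = Pa²(a+3b)(L-x)/L³ - Pa²b/L²  [x>a] = 3·(16/5)²·((16/5)+3·(24/5))·(8-(32/5))/8³ - 3·(16/5)²·(24/5)/8² = -384/625 kN·m
Superposition: M = Σ M_i = -31947/5000 kN·m ≈ -6.389400 kN·m

M(32/5) = -31947/5000 kN·m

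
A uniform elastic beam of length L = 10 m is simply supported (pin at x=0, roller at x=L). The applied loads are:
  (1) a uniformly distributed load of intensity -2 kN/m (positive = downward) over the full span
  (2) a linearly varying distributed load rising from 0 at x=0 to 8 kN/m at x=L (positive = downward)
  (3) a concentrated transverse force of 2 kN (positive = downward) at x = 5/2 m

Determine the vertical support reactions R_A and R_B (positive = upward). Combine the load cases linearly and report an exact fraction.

Load 1 — uniform load w=-2 kN/m over full span:
  R_A = wL/2 = (-2)·10/2 = -10 kN
  R_B = wL/2 = (-2)·10/2 = -10 kN
Load 2 — triangular load w₀=8 kN/m (0→w₀ over full span):
  R_A = w₀L/6 = 8·10/6 = 40/3 kN
  R_B = w₀L/3 = 8·10/3 = 80/3 kN
Load 3 — point force P=2 kN at a=5/2 m (b=L-a=15/2):
  R_A = Pb/L = 2·(15/2)/10 = 3/2 kN
  R_B = Pa/L = 2·(5/2)/10 = 1/2 kN
Superposition: R_A = 29/6 kN, R_B = 103/6 kN

R_A = 29/6 kN, R_B = 103/6 kN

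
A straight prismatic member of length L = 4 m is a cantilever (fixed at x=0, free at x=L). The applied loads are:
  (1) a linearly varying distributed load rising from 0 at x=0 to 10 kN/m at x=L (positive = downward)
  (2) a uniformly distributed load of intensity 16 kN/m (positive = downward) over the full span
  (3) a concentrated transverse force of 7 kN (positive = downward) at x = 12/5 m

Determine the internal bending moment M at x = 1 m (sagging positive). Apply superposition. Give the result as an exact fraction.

Load 1 — triangular load w₀=10 kN/m (0→w₀ over full span):
  M_1 = w₀Lx/2 - w₀L²/3 - w₀x³/(6L) = 10·4·1/2 - 10·4²/3 - 10·1³/(6·4) = -135/4 kN·m
Load 2 — uniform load w=16 kN/m over full span:
  M_2 = -w(L-x)²/2 = -16·(4-1)²/2 = -72 kN·m
Load 3 — point force P=7 kN at a=12/5 m (b=L-a=8/5):
  M_3 = -P(a-x)  [x≤a] = -7·((12/5)-1) = -49/5 kN·m
Superposition: M = Σ M_i = -2311/20 kN·m ≈ -115.550000 kN·m

M(1) = -2311/20 kN·m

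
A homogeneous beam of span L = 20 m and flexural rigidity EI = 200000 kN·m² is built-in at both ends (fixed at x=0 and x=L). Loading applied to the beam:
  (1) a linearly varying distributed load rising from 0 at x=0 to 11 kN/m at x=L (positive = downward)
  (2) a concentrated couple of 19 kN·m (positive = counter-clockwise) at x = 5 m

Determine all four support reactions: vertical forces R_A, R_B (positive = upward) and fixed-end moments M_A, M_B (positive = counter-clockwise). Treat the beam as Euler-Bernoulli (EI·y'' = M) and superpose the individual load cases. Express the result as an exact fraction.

Load 1 — triangular load w₀=11 kN/m (0→w₀ over full span):
  R_A = 3w₀L/20 = 3·11·20/20 = 33 kN
  M_A = w₀L²/30 = 11·20²/30 = 440/3 kN·m
  R_B = 7w₀L/20 = 7·11·20/20 = 77 kN
  M_B = -w₀L²/20 = -11·20²/20 = -220 kN·m
Load 2 — applied couple M₀=19 kN·m at a=5 m (b=L-a=15):
  R_A = 6M₀ab/L³ = 6·19·5·15/20³ = 171/160 kN
  M_A = M₀b(2a-b)/L² = 19·15·(2·5-15)/20² = -57/16 kN·m
  R_B = -6M₀ab/L³ = -6·19·5·15/20³ = -171/160 kN
  M_B = M₀a(2b-a)/L² = 19·5·(2·15-5)/20² = 95/16 kN·m
Superposition: R_A = 5451/160 kN, M_A = 6869/48 kN·m, R_B = 12149/160 kN, M_B = -3425/16 kN·m

R_A = 5451/160 kN, M_A = 6869/48 kN·m, R_B = 12149/160 kN, M_B = -3425/16 kN·m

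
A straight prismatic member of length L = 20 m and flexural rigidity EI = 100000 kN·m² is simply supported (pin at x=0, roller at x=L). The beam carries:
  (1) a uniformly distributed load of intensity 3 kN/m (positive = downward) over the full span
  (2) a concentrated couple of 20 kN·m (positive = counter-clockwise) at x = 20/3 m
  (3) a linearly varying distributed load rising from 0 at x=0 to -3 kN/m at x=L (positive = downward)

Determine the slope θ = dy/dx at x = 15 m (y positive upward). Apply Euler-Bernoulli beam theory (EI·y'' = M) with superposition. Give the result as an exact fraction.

θ(15) = 3613/1152000 rad

Load 1 — uniform load w=3 kN/m over full span:
  θ_1 = -w(L³-6Lx²+4x³)/(24EI) = -3·(20³-6·20·15²+4·15³)/(24·100000) = 11/1600 rad
Load 2 — applied couple M₀=20 kN·m at a=20/3 m (b=L-a=40/3):
  θ_2 = (M₀x²/(2L)-M₀(x-a)+C₁)/EI  [x>a] with C₁=M₀(3b²-L²)/(6L)=200/9 = (20·15²/(2·20)-20·(15-(20/3))+(200/9))/100000 = -23/72000 rad
Load 3 — triangular load w₀=-3 kN/m (0→w₀ over full span):
  θ_3 = -w₀(7L⁴-30L²x²+15x⁴)/(360LEI) = -(-3)·(7·20⁴-30·20²·15²+15·15⁴)/(360·20·100000) = -1313/384000 rad
Superposition: θ = Σ θ_i = 3613/1152000 rad ≈ 0.003136 rad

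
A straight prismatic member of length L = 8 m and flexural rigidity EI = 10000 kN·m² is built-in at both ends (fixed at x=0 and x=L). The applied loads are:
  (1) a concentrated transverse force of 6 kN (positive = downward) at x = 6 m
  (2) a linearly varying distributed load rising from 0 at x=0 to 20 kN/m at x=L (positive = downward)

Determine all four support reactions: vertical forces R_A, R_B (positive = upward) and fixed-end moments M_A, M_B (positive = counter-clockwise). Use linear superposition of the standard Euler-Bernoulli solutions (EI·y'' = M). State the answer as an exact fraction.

Load 1 — point force P=6 kN at a=6 m (b=L-a=2):
  R_A = Pb²(3a+b)/L³ = 6·2²·(3·6+2)/8³ = 15/16 kN
  M_A = Pab²/L² = 6·6·2²/8² = 9/4 kN·m
  R_B = Pa²(a+3b)/L³ = 6·6²·(6+3·2)/8³ = 81/16 kN
  M_B = -Pa²b/L² = -6·6²·2/8² = -27/4 kN·m
Load 2 — triangular load w₀=20 kN/m (0→w₀ over full span):
  R_A = 3w₀L/20 = 3·20·8/20 = 24 kN
  M_A = w₀L²/30 = 20·8²/30 = 128/3 kN·m
  R_B = 7w₀L/20 = 7·20·8/20 = 56 kN
  M_B = -w₀L²/20 = -20·8²/20 = -64 kN·m
Superposition: R_A = 399/16 kN, M_A = 539/12 kN·m, R_B = 977/16 kN, M_B = -283/4 kN·m

R_A = 399/16 kN, M_A = 539/12 kN·m, R_B = 977/16 kN, M_B = -283/4 kN·m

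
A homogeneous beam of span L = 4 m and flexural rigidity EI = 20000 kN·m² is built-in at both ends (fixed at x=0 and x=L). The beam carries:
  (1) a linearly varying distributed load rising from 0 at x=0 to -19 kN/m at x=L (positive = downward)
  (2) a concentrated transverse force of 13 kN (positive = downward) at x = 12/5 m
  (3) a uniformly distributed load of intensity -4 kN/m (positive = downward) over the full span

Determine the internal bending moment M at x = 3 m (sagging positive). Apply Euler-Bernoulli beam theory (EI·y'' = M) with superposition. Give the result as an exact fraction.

M(3) = -7267/3000 kN·m

Load 1 — triangular load w₀=-19 kN/m (0→w₀ over full span):
  M_1 = 3w₀Lx/20 - w₀L²/30 - w₀x³/(6L) = 3·(-19)·4·3/20 - (-19)·4²/30 - (-19)·3³/(6·4) = -323/120 kN·m
Load 2 — point force P=13 kN at a=12/5 m (b=L-a=8/5):
  M_2 = Pa²(a+3b)(L-x)/L³ - Pa²b/L²  [x>a] = 13·(12/5)²·((12/5)+3·(8/5))·(4-3)/4³ - 13·(12/5)²·(8/5)/4² = 117/125 kN·m
Load 3 — uniform load w=-4 kN/m over full span:
  M_3 = wLx/2 - wL²/12 - wx²/2 = (-4)·4·3/2 - (-4)·4²/12 - (-4)·3²/2 = -2/3 kN·m
Superposition: M = Σ M_i = -7267/3000 kN·m ≈ -2.422333 kN·m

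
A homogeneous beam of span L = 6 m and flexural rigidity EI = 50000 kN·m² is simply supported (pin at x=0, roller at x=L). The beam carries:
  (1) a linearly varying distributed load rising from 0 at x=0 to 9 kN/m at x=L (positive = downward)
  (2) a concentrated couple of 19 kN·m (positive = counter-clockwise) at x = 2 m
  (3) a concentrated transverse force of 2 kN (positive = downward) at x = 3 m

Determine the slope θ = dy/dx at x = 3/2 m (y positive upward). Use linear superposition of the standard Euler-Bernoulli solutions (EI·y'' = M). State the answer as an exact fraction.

θ(3/2) = -82447/192000000 rad

Load 1 — triangular load w₀=9 kN/m (0→w₀ over full span):
  θ_1 = -w₀(7L⁴-30L²x²+15x⁴)/(360LEI) = -9·(7·6⁴-30·6²·(3/2)²+15·(3/2)⁴)/(360·6·50000) = -35829/64000000 rad
Load 2 — applied couple M₀=19 kN·m at a=2 m (b=L-a=4):
  θ_2 = (M₀x²/(2L)+C₁)/EI  [x≤a] with C₁=M₀(3b²-L²)/(6L)=19/3 = (19·(3/2)²/(2·6)+(19/3))/50000 = 19/96000 rad
Load 3 — point force P=2 kN at a=3 m (b=L-a=3):
  θ_3 = -Pb(L²-b²-3x²)/(6LEI)  [x≤a] = -2·3·(6²-3²-3·(3/2)²)/(6·6·50000) = -27/400000 rad
Superposition: θ = Σ θ_i = -82447/192000000 rad ≈ -0.000429 rad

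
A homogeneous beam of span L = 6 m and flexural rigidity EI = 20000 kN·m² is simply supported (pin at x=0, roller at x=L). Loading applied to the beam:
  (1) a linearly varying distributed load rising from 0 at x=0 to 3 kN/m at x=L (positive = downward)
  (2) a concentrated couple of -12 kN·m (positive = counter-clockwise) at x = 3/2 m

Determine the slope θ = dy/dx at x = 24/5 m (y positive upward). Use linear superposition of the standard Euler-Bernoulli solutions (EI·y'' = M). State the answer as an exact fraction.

θ(24/5) = 48027/50000000 rad

Load 1 — triangular load w₀=3 kN/m (0→w₀ over full span):
  θ_1 = -w₀(7L⁴-30L²x²+15x⁴)/(360LEI) = -3·(7·6⁴-30·6²·(24/5)²+15·(24/5)⁴)/(360·6·20000) = 6813/12500000 rad
Load 2 — applied couple M₀=-12 kN·m at a=3/2 m (b=L-a=9/2):
  θ_2 = (M₀x²/(2L)-M₀(x-a)+C₁)/EI  [x>a] with C₁=M₀(3b²-L²)/(6L)=-33/4 = ((-12)·(24/5)²/(2·6)-(-12)·((24/5)-(3/2))+(-33/4))/20000 = 831/2000000 rad
Superposition: θ = Σ θ_i = 48027/50000000 rad ≈ 0.000961 rad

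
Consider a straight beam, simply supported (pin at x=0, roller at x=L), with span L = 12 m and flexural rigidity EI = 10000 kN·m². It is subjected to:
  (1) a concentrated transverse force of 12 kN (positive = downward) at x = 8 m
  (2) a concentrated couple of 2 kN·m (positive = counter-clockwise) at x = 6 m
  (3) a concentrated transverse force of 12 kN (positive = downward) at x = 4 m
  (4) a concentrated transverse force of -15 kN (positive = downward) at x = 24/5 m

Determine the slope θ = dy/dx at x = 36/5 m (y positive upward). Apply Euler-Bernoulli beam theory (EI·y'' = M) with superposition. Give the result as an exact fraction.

Load 1 — point force P=12 kN at a=8 m (b=L-a=4):
  θ_1 = -Pb(L²-b²-3x²)/(6LEI)  [x≤a] = -12·4·(12²-4²-3·(36/5)²)/(6·12·10000) = 86/46875 rad
Load 2 — applied couple M₀=2 kN·m at a=6 m (b=L-a=6):
  θ_2 = (M₀x²/(2L)-M₀(x-a)+C₁)/EI  [x>a] with C₁=M₀(3b²-L²)/(6L)=-1 = (2·(36/5)²/(2·12)-2·((36/5)-6)+(-1))/10000 = 23/250000 rad
Load 3 — point force P=12 kN at a=4 m (b=L-a=8):
  θ_3 = -Pa(2L²-6Lx+3x²+a²)/(6LEI)  [x>a] = -12·4·(2·12²-6·12·(36/5)+3·(36/5)²+4²)/(6·12·10000) = 184/46875 rad
Load 4 — point force P=-15 kN at a=24/5 m (b=L-a=36/5):
  θ_4 = -Pa(2L²-6Lx+3x²+a²)/(6LEI)  [x>a] = -(-15)·(24/5)·(2·12²-6·12·(36/5)+3·(36/5)²+(24/5)²)/(6·12·10000) = -81/15625 rad
Superposition: θ = Σ θ_i = 167/250000 rad ≈ 0.000668 rad

θ(36/5) = 167/250000 rad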